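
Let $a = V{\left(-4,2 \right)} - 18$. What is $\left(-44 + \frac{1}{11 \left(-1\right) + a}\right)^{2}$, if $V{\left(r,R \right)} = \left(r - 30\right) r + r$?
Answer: $\frac{20529961}{10609} \approx 1935.1$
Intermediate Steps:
$V{\left(r,R \right)} = r + r \left(-30 + r\right)$ ($V{\left(r,R \right)} = \left(r - 30\right) r + r = \left(-30 + r\right) r + r = r \left(-30 + r\right) + r = r + r \left(-30 + r\right)$)
$a = 114$ ($a = - 4 \left(-29 - 4\right) - 18 = \left(-4\right) \left(-33\right) - 18 = 132 - 18 = 114$)
$\left(-44 + \frac{1}{11 \left(-1\right) + a}\right)^{2} = \left(-44 + \frac{1}{11 \left(-1\right) + 114}\right)^{2} = \left(-44 + \frac{1}{-11 + 114}\right)^{2} = \left(-44 + \frac{1}{103}\right)^{2} = \left(- \frac{4531}{103}\right)^{2} = \frac{20529961}{10609}$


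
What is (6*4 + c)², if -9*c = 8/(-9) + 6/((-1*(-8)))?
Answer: 60543961/104976 ≈ 576.74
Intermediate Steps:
c = 5/324 (c = -(8/(-9) + 6/((-1*(-8))))/9 = -(8*(-⅑) + 6/8)/9 = -(-8/9 + 6*(⅛))/9 = -(-8/9 + ¾)/9 = -⅑*(-5/36) = 5/324 ≈ 0.015432)
(6*4 + c)² = (6*4 + 5/324)² = (24 + 5/324)² = (7781/324)² = 60543961/104976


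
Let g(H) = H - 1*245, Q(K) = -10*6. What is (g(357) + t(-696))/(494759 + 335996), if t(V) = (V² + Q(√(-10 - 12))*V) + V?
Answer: 525592/830755 ≈ 0.63267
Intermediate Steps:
Q(K) = -60
g(H) = -245 + H (g(H) = H - 245 = -245 + H)
t(V) = V² - 59*V (t(V) = (V² - 60*V) + V = V² - 59*V)
(g(357) + t(-696))/(494759 + 335996) = ((-245 + 357) - 696*(-59 - 696))/(494759 + 335996) = (112 - 696*(-755))/830755 = (112 + 525480)*(1/830755) = 525592*(1/830755) = 525592/830755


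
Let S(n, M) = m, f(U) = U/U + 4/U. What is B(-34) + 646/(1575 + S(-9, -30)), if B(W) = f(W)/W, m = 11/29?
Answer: 5071481/13203254 ≈ 0.38411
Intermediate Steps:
f(U) = 1 + 4/U
m = 11/29 (m = 11*(1/29) = 11/29 ≈ 0.37931)
S(n, M) = 11/29
B(W) = (4 + W)/W² (B(W) = ((4 + W)/W)/W = (4 + W)/W²)
B(-34) + 646/(1575 + S(-9, -30)) = (4 - 34)/(-34)² + 646/(1575 + 11/29) = (1/1156)*(-30) + 646/(45686/29) = -15/578 + 646*(29/45686) = -15/578 + 9367/22843 = 5071481/13203254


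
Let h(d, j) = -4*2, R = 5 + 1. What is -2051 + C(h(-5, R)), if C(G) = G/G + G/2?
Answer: -2054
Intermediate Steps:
R = 6
h(d, j) = -8
C(G) = 1 + G/2 (C(G) = 1 + G*(½) = 1 + G/2)
-2051 + C(h(-5, R)) = -2051 + (1 + (½)*(-8)) = -2051 + (1 - 4) = -2051 - 3 = -2054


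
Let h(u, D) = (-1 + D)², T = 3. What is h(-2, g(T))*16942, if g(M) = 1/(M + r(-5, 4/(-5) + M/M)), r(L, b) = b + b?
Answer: 2439648/289 ≈ 8441.7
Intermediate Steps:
r(L, b) = 2*b
g(M) = 1/(⅖ + M) (g(M) = 1/(M + 2*(4/(-5) + M/M)) = 1/(M + 2*(4*(-⅕) + 1)) = 1/(M + 2*(-⅘ + 1)) = 1/(M + 2*(⅕)) = 1/(M + ⅖) = 1/(⅖ + M))
h(-2, g(T))*16942 = (-1 + 5/(2 + 5*3))²*16942 = (-1 + 5/(2 + 15))²*16942 = (-1 + 5/17)²*16942 = (-12/17)²*16942 = (144/289)*16942 = 2439648/289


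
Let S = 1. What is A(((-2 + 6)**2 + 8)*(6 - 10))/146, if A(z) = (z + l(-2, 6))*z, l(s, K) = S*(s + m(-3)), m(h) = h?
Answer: 4848/73 ≈ 66.411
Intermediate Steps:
l(s, K) = -3 + s (l(s, K) = 1*(s - 3) = 1*(-3 + s) = -3 + s)
A(z) = z*(-5 + z) (A(z) = (z + (-3 - 2))*z = (z - 5)*z = (-5 + z)*z = z*(-5 + z))
A(((-2 + 6)**2 + 8)*(6 - 10))/146 = ((((-2 + 6)**2 + 8)*(6 - 10))*(-5 + ((-2 + 6)**2 + 8)*(6 - 10)))/146 = (((4**2 + 8)*(-4))*(-5 + (4**2 + 8)*(-4)))*(1/146) = (((16 + 8)*(-4))*(-5 + (16 + 8)*(-4)))*(1/146) = ((24*(-4))*(-5 + 24*(-4)))*(1/146) = -96*(-5 - 96)*(1/146) = -96*(-101)*(1/146) = 9696*(1/146) = 4848/73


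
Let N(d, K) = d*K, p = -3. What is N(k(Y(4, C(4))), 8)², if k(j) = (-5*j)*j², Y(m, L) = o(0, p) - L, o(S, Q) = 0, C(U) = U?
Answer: 6553600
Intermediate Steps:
Y(m, L) = -L (Y(m, L) = 0 - L = -L)
k(j) = -5*j³
N(d, K) = K*d
N(k(Y(4, C(4))), 8)² = (8*(-5*(-1*4)³))² = (8*(-5*(-4)³))² = (8*(-5*(-64)))² = (8*320)² = 2560² = 6553600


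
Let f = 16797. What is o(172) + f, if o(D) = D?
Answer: 16969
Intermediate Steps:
o(172) + f = 172 + 16797 = 16969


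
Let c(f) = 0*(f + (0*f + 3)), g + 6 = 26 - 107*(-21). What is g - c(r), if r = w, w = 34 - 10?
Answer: 2267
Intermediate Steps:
w = 24
r = 24
g = 2267 (g = -6 + (26 - 107*(-21)) = -6 + (26 + 2247) = -6 + 2273 = 2267)
c(f) = 0 (c(f) = 0*(f + (0 + 3)) = 0*(f + 3) = 0*(3 + f) = 0)
g - c(r) = 2267 - 1*0 = 2267 + 0 = 2267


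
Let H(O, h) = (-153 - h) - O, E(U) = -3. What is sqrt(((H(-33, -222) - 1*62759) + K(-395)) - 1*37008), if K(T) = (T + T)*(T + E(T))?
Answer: sqrt(214755) ≈ 463.42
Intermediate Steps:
K(T) = 2*T*(-3 + T) (K(T) = (T + T)*(T - 3) = (2*T)*(-3 + T) = 2*T*(-3 + T))
H(O, h) = -153 - O - h
sqrt(((H(-33, -222) - 1*62759) + K(-395)) - 1*37008) = sqrt((((-153 - 1*(-33) - 1*(-222)) - 1*62759) + 2*(-395)*(-3 - 395)) - 1*37008) = sqrt((((-153 + 33 + 222) - 62759) + 2*(-395)*(-398)) - 37008) = sqrt(((102 - 62759) + 314420) - 37008) = sqrt((-62657 + 314420) - 37008) = sqrt(251763 - 37008) = sqrt(214755)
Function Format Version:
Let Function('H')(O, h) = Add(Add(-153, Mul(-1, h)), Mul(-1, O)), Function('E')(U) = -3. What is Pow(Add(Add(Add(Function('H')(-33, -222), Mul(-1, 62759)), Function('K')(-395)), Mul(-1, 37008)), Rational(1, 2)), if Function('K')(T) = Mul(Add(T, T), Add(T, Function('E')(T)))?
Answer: Pow(214755, Rational(1, 2)) ≈ 463.42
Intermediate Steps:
Function('K')(T) = Mul(2, T, Add(-3, T)) (Function('K')(T) = Mul(Add(T, T), Add(T, -3)) = Mul(Mul(2, T), Add(-3, T)) = Mul(2, T, Add(-3, T)))
Function('H')(O, h) = Add(-153, Mul(-1, O), Mul(-1, h))
Pow(Add(Add(Add(Function('H')(-33, -222), Mul(-1, 62759)), Function('K')(-395)), Mul(-1, 37008)), Rational(1, 2)) = Pow(Add(Add(Add(Add(-153, Mul(-1, -33), Mul(-1, -222)), Mul(-1, 62759)), Mul(2, -395, Add(-3, -395))), Mul(-1, 37008)), Rational(1, 2)) = Pow(Add(Add(Add(Add(-153, 33, 222), -62759), Mul(2, -395, -398)), -37008), Rational(1, 2)) = Pow(Add(Add(Add(102, -62759), 314420), -37008), Rational(1, 2)) = Pow(Add(Add(-62657, 314420), -37008), Rational(1, 2)) = Pow(Add(251763, -37008), Rational(1, 2)) = Pow(214755, Rational(1, 2))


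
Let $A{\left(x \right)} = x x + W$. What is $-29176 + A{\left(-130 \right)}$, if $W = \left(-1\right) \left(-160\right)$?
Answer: $-12116$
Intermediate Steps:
$W = 160$
$A{\left(x \right)} = 160 + x^{2}$ ($A{\left(x \right)} = x x + 160 = x^{2} + 160 = 160 + x^{2}$)
$-29176 + A{\left(-130 \right)} = -29176 + \left(160 + \left(-130\right)^{2}\right) = -29176 + \left(160 + 16900\right) = -29176 + 17060 = -12116$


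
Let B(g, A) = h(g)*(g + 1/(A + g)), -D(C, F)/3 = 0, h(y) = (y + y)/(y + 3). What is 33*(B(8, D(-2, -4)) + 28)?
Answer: 1314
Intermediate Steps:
h(y) = 2*y/(3 + y) (h(y) = (2*y)/(3 + y) = 2*y/(3 + y))
D(C, F) = 0 (D(C, F) = -3*0 = 0)
B(g, A) = 2*g*(g + 1/(A + g))/(3 + g) (B(g, A) = (2*g/(3 + g))*(g + 1/(A + g)) = 2*g*(g + 1/(A + g))/(3 + g))
33*(B(8, D(-2, -4)) + 28) = 33*(2*8*(1 + 8**2 + 0*8)/((3 + 8)*(0 + 8)) + 28) = 33*(2*8*(1 + 64 + 0)/(11*8) + 28) = 33*(2*8*(1/11)*(1/8)*65 + 28) = 33*(130/11 + 28) = 33*(438/11) = 1314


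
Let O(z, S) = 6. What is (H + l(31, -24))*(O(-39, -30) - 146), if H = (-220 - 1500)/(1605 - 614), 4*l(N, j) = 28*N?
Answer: -29865780/991 ≈ -30137.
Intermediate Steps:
l(N, j) = 7*N (l(N, j) = (28*N)/4 = 7*N)
H = -1720/991 ≈ -1.7356
(H + l(31, -24))*(O(-39, -30) - 146) = (-1720/991 + 7*31)*(6 - 146) = (-1720/991 + 217)*(-140) = (213327/991)*(-140) = -29865780/991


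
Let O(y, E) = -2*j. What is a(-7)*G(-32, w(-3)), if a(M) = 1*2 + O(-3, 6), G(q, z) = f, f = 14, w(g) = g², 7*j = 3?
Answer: 16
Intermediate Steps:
j = 3/7 (j = (⅐)*3 = 3/7 ≈ 0.42857)
O(y, E) = -6/7 (O(y, E) = -2*3/7 = -6/7)
G(q, z) = 14
a(M) = 8/7 (a(M) = 1*2 - 6/7 = 2 - 6/7 = 8/7)
a(-7)*G(-32, w(-3)) = (8/7)*14 = 16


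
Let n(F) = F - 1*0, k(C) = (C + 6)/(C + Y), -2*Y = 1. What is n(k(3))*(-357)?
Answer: -6426/5 ≈ -1285.2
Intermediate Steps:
Y = -½ (Y = -½*1 = -½ ≈ -0.50000)
k(C) = (6 + C)/(-½ + C) (k(C) = (C + 6)/(C - ½) = (6 + C)/(-½ + C))
n(F) = F (n(F) = F + 0 = F)
n(k(3))*(-357) = (2*(6 + 3)/(-1 + 2*3))*(-357) = (2*9/(-1 + 6))*(-357) = (2*9/5)*(-357) = (2*(⅕)*9)*(-357) = (18/5)*(-357) = -6426/5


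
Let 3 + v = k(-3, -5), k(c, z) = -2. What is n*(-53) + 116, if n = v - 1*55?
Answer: 3296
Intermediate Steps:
v = -5 (v = -3 - 2 = -5)
n = -60 (n = -5 - 1*55 = -5 - 55 = -60)
n*(-53) + 116 = -60*(-53) + 116 = 3180 + 116 = 3296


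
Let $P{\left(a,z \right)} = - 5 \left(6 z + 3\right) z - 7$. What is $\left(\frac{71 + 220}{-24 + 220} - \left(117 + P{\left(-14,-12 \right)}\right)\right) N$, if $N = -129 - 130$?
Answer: $- \frac{29236327}{28} \approx -1.0442 \cdot 10^{6}$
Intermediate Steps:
$P{\left(a,z \right)} = -7 + z \left(-15 - 30 z\right)$ ($P{\left(a,z \right)} = - 5 \left(3 + 6 z\right) z - 7 = \left(-15 - 30 z\right) z - 7 = z \left(-15 - 30 z\right) - 7 = -7 + z \left(-15 - 30 z\right)$)
$N = -259$ ($N = -129 - 130 = -259$)
$\left(\frac{71 + 220}{-24 + 220} - \left(117 + P{\left(-14,-12 \right)}\right)\right) N = \left(\frac{71 + 220}{-24 + 220} - \left(110 - 4320 + 180\right)\right) \left(-259\right) = \left(\frac{291}{196} - \left(290 - 4320\right)\right) \left(-259\right) = \left(291 \cdot \frac{1}{196} - -4030\right) \left(-259\right) = \left(\frac{291}{196} - -4030\right) \left(-259\right) = \left(\frac{291}{196} + \left(-117 + 4147\right)\right) \left(-259\right) = \left(\frac{291}{196} + 4030\right) \left(-259\right) = \frac{790171}{196} \left(-259\right) = - \frac{29236327}{28}$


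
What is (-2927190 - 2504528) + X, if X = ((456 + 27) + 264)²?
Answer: -4873709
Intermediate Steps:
X = 558009 (X = (483 + 264)² = 747² = 558009)
(-2927190 - 2504528) + X = (-2927190 - 2504528) + 558009 = -5431718 + 558009 = -4873709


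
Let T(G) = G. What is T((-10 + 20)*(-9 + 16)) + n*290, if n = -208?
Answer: -60250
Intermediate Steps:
T((-10 + 20)*(-9 + 16)) + n*290 = (-10 + 20)*(-9 + 16) - 208*290 = 10*7 - 60320 = 70 - 60320 = -60250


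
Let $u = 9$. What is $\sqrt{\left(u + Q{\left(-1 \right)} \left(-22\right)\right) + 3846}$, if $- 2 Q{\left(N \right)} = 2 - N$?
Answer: $36 \sqrt{3} \approx 62.354$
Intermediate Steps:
$Q{\left(N \right)} = -1 + \frac{N}{2}$ ($Q{\left(N \right)} = - \frac{2 - N}{2} = -1 + \frac{N}{2}$)
$\sqrt{\left(u + Q{\left(-1 \right)} \left(-22\right)\right) + 3846} = \sqrt{\left(9 + \left(-1 + \frac{1}{2} \left(-1\right)\right) \left(-22\right)\right) + 3846} = \sqrt{\left(9 + \left(-1 - \frac{1}{2}\right) \left(-22\right)\right) + 3846} = \sqrt{\left(9 - -33\right) + 3846} = \sqrt{\left(9 + 33\right) + 3846} = \sqrt{42 + 3846} = \sqrt{3888} = 36 \sqrt{3}$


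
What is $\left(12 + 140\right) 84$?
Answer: $12768$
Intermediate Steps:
$\left(12 + 140\right) 84 = 152 \cdot 84 = 12768$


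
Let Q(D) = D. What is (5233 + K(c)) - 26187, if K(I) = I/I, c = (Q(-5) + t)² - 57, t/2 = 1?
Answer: -20953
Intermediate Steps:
t = 2 (t = 2*1 = 2)
c = -48 (c = (-5 + 2)² - 57 = (-3)² - 57 = 9 - 57 = -48)
K(I) = 1
(5233 + K(c)) - 26187 = (5233 + 1) - 26187 = 5234 - 26187 = -20953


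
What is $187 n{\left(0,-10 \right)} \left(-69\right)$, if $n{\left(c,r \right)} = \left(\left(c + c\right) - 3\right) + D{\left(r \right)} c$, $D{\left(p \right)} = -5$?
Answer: $38709$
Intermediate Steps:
$n{\left(c,r \right)} = -3 - 3 c$ ($n{\left(c,r \right)} = \left(\left(c + c\right) - 3\right) - 5 c = \left(2 c - 3\right) - 5 c = \left(-3 + 2 c\right) - 5 c = -3 - 3 c$)
$187 n{\left(0,-10 \right)} \left(-69\right) = 187 \left(-3 - 0\right) \left(-69\right) = 187 \left(-3 + 0\right) \left(-69\right) = 187 \left(-3\right) \left(-69\right) = \left(-561\right) \left(-69\right) = 38709$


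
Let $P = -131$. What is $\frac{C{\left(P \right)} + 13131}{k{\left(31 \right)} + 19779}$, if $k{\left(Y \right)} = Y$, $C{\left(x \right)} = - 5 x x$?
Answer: $- \frac{5191}{1415} \approx -3.6686$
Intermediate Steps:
$C{\left(x \right)} = - 5 x^{2}$
$\frac{C{\left(P \right)} + 13131}{k{\left(31 \right)} + 19779} = \frac{- 5 \left(-131\right)^{2} + 13131}{31 + 19779} = \frac{\left(-5\right) 17161 + 13131}{19810} = \left(-85805 + 13131\right) \frac{1}{19810} = \left(-72674\right) \frac{1}{19810} = - \frac{5191}{1415}$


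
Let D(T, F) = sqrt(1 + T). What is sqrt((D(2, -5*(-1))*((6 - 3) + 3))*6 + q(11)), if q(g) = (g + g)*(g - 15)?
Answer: 2*sqrt(-22 + 9*sqrt(3)) ≈ 5.0642*I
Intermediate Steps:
q(g) = 2*g*(-15 + g) (q(g) = (2*g)*(-15 + g) = 2*g*(-15 + g))
sqrt((D(2, -5*(-1))*((6 - 3) + 3))*6 + q(11)) = sqrt((sqrt(1 + 2)*((6 - 3) + 3))*6 + 2*11*(-15 + 11)) = sqrt((sqrt(3)*(3 + 3))*6 + 2*11*(-4)) = sqrt((sqrt(3)*6)*6 - 88) = sqrt((6*sqrt(3))*6 - 88) = sqrt(36*sqrt(3) - 88) = sqrt(-88 + 36*sqrt(3))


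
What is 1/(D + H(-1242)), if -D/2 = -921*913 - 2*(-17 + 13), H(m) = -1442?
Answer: 1/1680288 ≈ 5.9514e-7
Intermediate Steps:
D = 1681730 (D = -2*(-921*913 - 2*(-17 + 13)) = -2*(-840873 - 2*(-4)) = -2*(-840873 + 8) = -2*(-840865) = 1681730)
1/(D + H(-1242)) = 1/(1681730 - 1442) = 1/1680288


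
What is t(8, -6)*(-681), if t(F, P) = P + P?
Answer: 8172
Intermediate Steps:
t(F, P) = 2*P
t(8, -6)*(-681) = (2*(-6))*(-681) = -12*(-681) = 8172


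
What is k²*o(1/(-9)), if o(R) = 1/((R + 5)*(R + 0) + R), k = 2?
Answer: -324/53 ≈ -6.1132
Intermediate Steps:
o(R) = 1/(R + R*(5 + R)) (o(R) = 1/((5 + R)*R + R) = 1/(R*(5 + R) + R) = 1/(R + R*(5 + R)))
k²*o(1/(-9)) = 2²*(1/((1/(-9))*(6 + 1/(-9)))) = 4*(1/((-⅑)*(6 - ⅑))) = 4*(-9/53/9) = 4*(-9*9/53) = 4*(-81/53) = -324/53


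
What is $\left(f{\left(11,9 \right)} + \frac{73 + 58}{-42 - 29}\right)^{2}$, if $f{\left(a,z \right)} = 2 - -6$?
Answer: $\frac{190969}{5041} \approx 37.883$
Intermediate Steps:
$f{\left(a,z \right)} = 8$ ($f{\left(a,z \right)} = 2 + 6 = 8$)
$\left(f{\left(11,9 \right)} + \frac{73 + 58}{-42 - 29}\right)^{2} = \left(8 + \frac{73 + 58}{-42 - 29}\right)^{2} = \left(8 + \frac{131}{-71}\right)^{2} = \left(8 + 131 \left(- \frac{1}{71}\right)\right)^{2} = \left(8 - \frac{131}{71}\right)^{2} = \left(\frac{437}{71}\right)^{2} = \frac{190969}{5041}$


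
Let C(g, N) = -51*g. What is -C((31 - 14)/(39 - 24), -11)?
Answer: 289/5 ≈ 57.800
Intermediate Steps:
-C((31 - 14)/(39 - 24), -11) = -(-51)*(31 - 14)/(39 - 24) = -(-51)*17/15 = -1*(-289/5) = 289/5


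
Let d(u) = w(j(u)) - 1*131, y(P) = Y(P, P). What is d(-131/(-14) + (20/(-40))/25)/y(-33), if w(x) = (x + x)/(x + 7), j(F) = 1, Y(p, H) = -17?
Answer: 523/68 ≈ 7.6912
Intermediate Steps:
y(P) = -17
w(x) = 2*x/(7 + x) (w(x) = (2*x)/(7 + x) = 2*x/(7 + x))
d(u) = -523/4 (d(u) = 2*1/(7 + 1) - 1*131 = 2*1/8 - 131 = 2*1*(1/8) - 131 = 1/4 - 131 = -523/4)
d(-131/(-14) + (20/(-40))/25)/y(-33) = -523/4/(-17) = -523/4*(-1/17) = 523/68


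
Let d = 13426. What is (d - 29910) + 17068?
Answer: 584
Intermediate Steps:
(d - 29910) + 17068 = (13426 - 29910) + 17068 = -16484 + 17068 = 584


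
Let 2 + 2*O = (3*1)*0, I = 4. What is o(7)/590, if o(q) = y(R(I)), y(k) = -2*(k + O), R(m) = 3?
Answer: -2/295 ≈ -0.0067797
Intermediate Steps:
O = -1 (O = -1 + ((3*1)*0)/2 = -1 + (3*0)/2 = -1 + (½)*0 = -1 + 0 = -1)
y(k) = 2 - 2*k (y(k) = -2*(k - 1) = -2*(-1 + k) = 2 - 2*k)
o(q) = -4 (o(q) = 2 - 2*3 = 2 - 6 = -4)
o(7)/590 = -4/590 = -4*1/590 = -2/295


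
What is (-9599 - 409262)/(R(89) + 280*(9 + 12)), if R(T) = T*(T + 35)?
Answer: -418861/16916 ≈ -24.761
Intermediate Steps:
R(T) = T*(35 + T)
(-9599 - 409262)/(R(89) + 280*(9 + 12)) = (-9599 - 409262)/(89*(35 + 89) + 280*(9 + 12)) = -418861/(89*124 + 280*21) = -418861/(11036 + 5880) = -418861/16916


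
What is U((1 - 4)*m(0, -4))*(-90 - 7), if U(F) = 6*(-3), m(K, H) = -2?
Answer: 1746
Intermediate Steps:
U(F) = -18
U((1 - 4)*m(0, -4))*(-90 - 7) = -18*(-90 - 7) = -18*(-97) = 1746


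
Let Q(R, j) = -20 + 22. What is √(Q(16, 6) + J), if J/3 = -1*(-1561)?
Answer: √4685 ≈ 68.447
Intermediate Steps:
Q(R, j) = 2
J = 4683 (J = 3*(-1*(-1561)) = 3*1561 = 4683)
√(Q(16, 6) + J) = √(2 + 4683) = √4685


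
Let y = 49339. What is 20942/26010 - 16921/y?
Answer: 296571064/641653695 ≈ 0.46220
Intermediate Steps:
20942/26010 - 16921/y = 20942/26010 - 16921/49339 = 20942*(1/26010) - 16921*1/49339 = 10471/13005 - 16921/49339 = 296571064/641653695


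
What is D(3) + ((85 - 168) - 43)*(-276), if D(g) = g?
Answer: 34779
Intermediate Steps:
D(3) + ((85 - 168) - 43)*(-276) = 3 + ((85 - 168) - 43)*(-276) = 3 + (-83 - 43)*(-276) = 3 - 126*(-276) = 3 + 34776 = 34779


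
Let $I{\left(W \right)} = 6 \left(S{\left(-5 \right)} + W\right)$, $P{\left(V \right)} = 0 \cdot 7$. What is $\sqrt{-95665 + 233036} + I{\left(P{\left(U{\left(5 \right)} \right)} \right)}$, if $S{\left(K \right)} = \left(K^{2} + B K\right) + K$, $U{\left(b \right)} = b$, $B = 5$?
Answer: $-30 + \sqrt{137371} \approx 340.64$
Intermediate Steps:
$S{\left(K \right)} = K^{2} + 6 K$ ($S{\left(K \right)} = \left(K^{2} + 5 K\right) + K = K^{2} + 6 K$)
$P{\left(V \right)} = 0$
$I{\left(W \right)} = -30 + 6 W$ ($I{\left(W \right)} = 6 \left(- 5 \left(6 - 5\right) + W\right) = 6 \left(\left(-5\right) 1 + W\right) = 6 \left(-5 + W\right) = -30 + 6 W$)
$\sqrt{-95665 + 233036} + I{\left(P{\left(U{\left(5 \right)} \right)} \right)} = \sqrt{-95665 + 233036} + \left(-30 + 6 \cdot 0\right) = \sqrt{137371} + \left(-30 + 0\right) = \sqrt{137371} - 30 = -30 + \sqrt{137371}$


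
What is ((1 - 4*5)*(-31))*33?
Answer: 19437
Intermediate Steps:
((1 - 4*5)*(-31))*33 = ((1 - 20)*(-31))*33 = -19*(-31)*33 = 589*33 = 19437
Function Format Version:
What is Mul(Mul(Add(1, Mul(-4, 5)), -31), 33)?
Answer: 19437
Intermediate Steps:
Mul(Mul(Add(1, Mul(-4, 5)), -31), 33) = Mul(Mul(Add(1, -20), -31), 33) = Mul(Mul(-19, -31), 33) = Mul(589, 33) = 19437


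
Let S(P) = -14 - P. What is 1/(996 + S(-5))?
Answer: 1/987 ≈ 0.0010132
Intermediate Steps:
1/(996 + S(-5)) = 1/(996 + (-14 - 1*(-5))) = 1/(996 + (-14 + 5)) = 1/(996 - 9) = 1/987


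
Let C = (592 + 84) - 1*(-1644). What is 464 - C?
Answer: -1856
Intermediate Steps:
C = 2320 (C = 676 + 1644 = 2320)
464 - C = 464 - 1*2320 = 464 - 2320 = -1856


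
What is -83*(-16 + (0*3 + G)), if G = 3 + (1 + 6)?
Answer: 498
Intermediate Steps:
G = 10 (G = 3 + 7 = 10)
-83*(-16 + (0*3 + G)) = -83*(-16 + (0*3 + 10)) = -83*(-16 + (0 + 10)) = -83*(-16 + 10) = -83*(-6) = 498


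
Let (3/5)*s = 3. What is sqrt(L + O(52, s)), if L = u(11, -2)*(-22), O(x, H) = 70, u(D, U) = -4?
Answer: sqrt(158) ≈ 12.570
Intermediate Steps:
s = 5 (s = (5/3)*3 = 5)
L = 88 (L = -4*(-22) = 88)
sqrt(L + O(52, s)) = sqrt(88 + 70) = sqrt(158)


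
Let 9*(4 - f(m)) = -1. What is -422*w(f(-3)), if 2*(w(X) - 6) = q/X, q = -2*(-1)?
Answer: -97482/37 ≈ -2634.6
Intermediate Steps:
q = 2
f(m) = 37/9 (f(m) = 4 - ⅑*(-1) = 4 + ⅑ = 37/9)
w(X) = 6 + 1/X (w(X) = 6 + (2/X)/2 = 6 + 1/X)
-422*w(f(-3)) = -422*(6 + 1/(37/9)) = -422*(6 + 9/37) = -422*231/37 = -97482/37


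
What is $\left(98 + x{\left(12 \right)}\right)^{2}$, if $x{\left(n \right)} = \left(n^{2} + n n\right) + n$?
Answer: $158404$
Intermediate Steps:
$x{\left(n \right)} = n + 2 n^{2}$ ($x{\left(n \right)} = \left(n^{2} + n^{2}\right) + n = 2 n^{2} + n = n + 2 n^{2}$)
$\left(98 + x{\left(12 \right)}\right)^{2} = \left(98 + 12 \left(1 + 2 \cdot 12\right)\right)^{2} = \left(98 + 12 \left(1 + 24\right)\right)^{2} = \left(98 + 12 \cdot 25\right)^{2} = \left(98 + 300\right)^{2} = 398^{2} = 158404$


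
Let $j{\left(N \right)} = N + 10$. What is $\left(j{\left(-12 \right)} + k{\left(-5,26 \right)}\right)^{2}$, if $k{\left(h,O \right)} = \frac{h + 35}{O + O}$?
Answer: $\frac{1369}{676} \approx 2.0251$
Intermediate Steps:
$k{\left(h,O \right)} = \frac{35 + h}{2 O}$
$j{\left(N \right)} = 10 + N$
$\left(j{\left(-12 \right)} + k{\left(-5,26 \right)}\right)^{2} = \left(\left(10 - 12\right) + \frac{35 - 5}{2 \cdot 26}\right)^{2} = \left(-2 + \frac{1}{2} \cdot \frac{1}{26} \cdot 30\right)^{2} = \left(-2 + \frac{15}{26}\right)^{2} = \left(- \frac{37}{26}\right)^{2} = \frac{1369}{676}$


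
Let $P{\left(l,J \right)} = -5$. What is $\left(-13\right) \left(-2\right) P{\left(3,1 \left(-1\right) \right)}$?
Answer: $-130$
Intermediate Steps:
$\left(-13\right) \left(-2\right) P{\left(3,1 \left(-1\right) \right)} = \left(-13\right) \left(-2\right) \left(-5\right) = 26 \left(-5\right) = -130$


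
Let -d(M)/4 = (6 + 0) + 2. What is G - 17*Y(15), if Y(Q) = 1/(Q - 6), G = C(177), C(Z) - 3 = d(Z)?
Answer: -278/9 ≈ -30.889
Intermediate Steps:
d(M) = -32 (d(M) = -4*((6 + 0) + 2) = -4*(6 + 2) = -4*8 = -32)
C(Z) = -29 (C(Z) = 3 - 32 = -29)
G = -29
Y(Q) = 1/(-6 + Q)
G - 17*Y(15) = -29 - 17/(-6 + 15) = -29 - 17/9 = -278/9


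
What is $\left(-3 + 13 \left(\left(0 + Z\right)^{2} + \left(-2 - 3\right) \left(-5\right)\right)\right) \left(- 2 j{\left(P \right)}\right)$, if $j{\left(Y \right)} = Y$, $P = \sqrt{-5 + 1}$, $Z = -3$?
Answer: $- 1756 i \approx - 1756.0 i$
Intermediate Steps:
$P = 2 i$ ($P = \sqrt{-4} = 2 i \approx 2.0 i$)
$\left(-3 + 13 \left(\left(0 + Z\right)^{2} + \left(-2 - 3\right) \left(-5\right)\right)\right) \left(- 2 j{\left(P \right)}\right) = \left(-3 + 13 \left(\left(0 - 3\right)^{2} + \left(-2 - 3\right) \left(-5\right)\right)\right) \left(- 2 \cdot 2 i\right) = \left(-3 + 13 \left(\left(-3\right)^{2} + \left(-2 - 3\right) \left(-5\right)\right)\right) \left(- 4 i\right) = \left(-3 + 13 \left(9 - -25\right)\right) \left(- 4 i\right) = \left(-3 + 13 \left(9 + 25\right)\right) \left(- 4 i\right) = \left(-3 + 13 \cdot 34\right) \left(- 4 i\right) = \left(-3 + 442\right) \left(- 4 i\right) = 439 \left(- 4 i\right) = - 1756 i$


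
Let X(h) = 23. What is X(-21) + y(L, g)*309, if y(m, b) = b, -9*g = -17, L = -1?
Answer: 1820/3 ≈ 606.67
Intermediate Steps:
g = 17/9 (g = -1/9*(-17) = 17/9 ≈ 1.8889)
X(-21) + y(L, g)*309 = 23 + (17/9)*309 = 23 + 1751/3 = 1820/3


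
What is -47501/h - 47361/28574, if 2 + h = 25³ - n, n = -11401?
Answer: -1318588619/386091888 ≈ -3.4152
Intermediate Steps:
h = 27024 (h = -2 + (25³ - 1*(-11401)) = -2 + (15625 + 11401) = -2 + 27026 = 27024)
-47501/h - 47361/28574 = -47501/27024 - 47361/28574 = -1318588619/386091888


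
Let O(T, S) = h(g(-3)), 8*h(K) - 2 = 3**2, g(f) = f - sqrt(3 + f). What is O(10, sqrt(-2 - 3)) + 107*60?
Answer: 51371/8 ≈ 6421.4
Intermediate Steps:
h(K) = 11/8 (h(K) = 1/4 + (1/8)*3**2 = 1/4 + (1/8)*9 = 1/4 + 9/8 = 11/8)
O(T, S) = 11/8
O(10, sqrt(-2 - 3)) + 107*60 = 11/8 + 107*60 = 11/8 + 6420 = 51371/8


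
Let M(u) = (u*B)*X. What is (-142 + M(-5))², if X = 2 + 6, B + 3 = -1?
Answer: 324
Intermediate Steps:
B = -4 (B = -3 - 1 = -4)
X = 8
M(u) = -32*u (M(u) = (u*(-4))*8 = -4*u*8 = -32*u)
(-142 + M(-5))² = (-142 - 32*(-5))² = (-142 + 160)² = 18² = 324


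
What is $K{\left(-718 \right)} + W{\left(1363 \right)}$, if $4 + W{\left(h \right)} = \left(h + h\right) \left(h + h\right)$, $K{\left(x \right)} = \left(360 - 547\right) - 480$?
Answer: $7430405$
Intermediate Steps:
$K{\left(x \right)} = -667$ ($K{\left(x \right)} = -187 - 480 = -667$)
$W{\left(h \right)} = -4 + 4 h^{2}$ ($W{\left(h \right)} = -4 + \left(h + h\right) \left(h + h\right) = -4 + 2 h 2 h = -4 + 4 h^{2}$)
$K{\left(-718 \right)} + W{\left(1363 \right)} = -667 - \left(4 - 4 \cdot 1363^{2}\right) = -667 + \left(-4 + 4 \cdot 1857769\right) = -667 + \left(-4 + 7431076\right) = -667 + 7431072 = 7430405$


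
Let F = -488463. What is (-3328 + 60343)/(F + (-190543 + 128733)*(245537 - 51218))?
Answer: -19005/4003781951 ≈ -4.7468e-6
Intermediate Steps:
(-3328 + 60343)/(F + (-190543 + 128733)*(245537 - 51218)) = (-3328 + 60343)/(-488463 + (-190543 + 128733)*(245537 - 51218)) = 57015/(-488463 - 61810*194319) = 57015/(-488463 - 12010857390) = 57015/(-12011345853) = 57015*(-1/12011345853) = -19005/4003781951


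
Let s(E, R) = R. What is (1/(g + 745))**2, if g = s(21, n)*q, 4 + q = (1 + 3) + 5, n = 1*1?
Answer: 1/562500 ≈ 1.7778e-6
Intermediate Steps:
n = 1
q = 5 (q = -4 + ((1 + 3) + 5) = -4 + (4 + 5) = -4 + 9 = 5)
g = 5 (g = 1*5 = 5)
(1/(g + 745))**2 = (1/(5 + 745))**2 = (1/750)**2 = 1/562500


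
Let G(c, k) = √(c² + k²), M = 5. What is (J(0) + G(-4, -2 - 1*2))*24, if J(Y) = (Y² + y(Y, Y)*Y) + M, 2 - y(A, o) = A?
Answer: 120 + 96*√2 ≈ 255.76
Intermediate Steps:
y(A, o) = 2 - A
J(Y) = 5 + Y² + Y*(2 - Y) (J(Y) = (Y² + (2 - Y)*Y) + 5 = (Y² + Y*(2 - Y)) + 5 = 5 + Y² + Y*(2 - Y))
(J(0) + G(-4, -2 - 1*2))*24 = ((5 + 2*0) + √((-4)² + (-2 - 1*2)²))*24 = ((5 + 0) + √(16 + (-2 - 2)²))*24 = (5 + √(16 + (-4)²))*24 = (5 + √(16 + 16))*24 = (5 + √32)*24 = (5 + 4*√2)*24 = 120 + 96*√2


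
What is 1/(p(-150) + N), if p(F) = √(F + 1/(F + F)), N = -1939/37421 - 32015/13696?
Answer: -47071827371129980800/3067627756038087015139 - 656686791811440640*I*√135003/3067627756038087015139 ≈ -0.015345 - 0.078655*I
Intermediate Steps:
N = -1224589859/512518016 (N = -1939*1/37421 - 32015*1/13696 = -1939/37421 - 32015/13696 = -1224589859/512518016 ≈ -2.3894)
p(F) = √(F + 1/(2*F))
1/(p(-150) + N) = 1/(√(2/(-150) + 4*(-150))/2 - 1224589859/512518016) = 1/(√(2*(-1/150) - 600)/2 - 1224589859/512518016) = 1/(√(-1/75 - 600)/2 - 1224589859/512518016) = 1/(√(-45001/75)/2 - 1224589859/512518016) = 1/((I*√135003/15)/2 - 1224589859/512518016) = 1/(I*√135003/30 - 1224589859/512518016) = 1/(-1224589859/512518016 + I*√135003/30)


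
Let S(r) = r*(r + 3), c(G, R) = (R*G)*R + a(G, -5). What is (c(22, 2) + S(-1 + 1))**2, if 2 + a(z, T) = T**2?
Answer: 12321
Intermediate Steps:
a(z, T) = -2 + T**2
c(G, R) = 23 + G*R**2 (c(G, R) = (R*G)*R + (-2 + (-5)**2) = (G*R)*R + (-2 + 25) = G*R**2 + 23 = 23 + G*R**2)
S(r) = r*(3 + r)
(c(22, 2) + S(-1 + 1))**2 = ((23 + 22*2**2) + (-1 + 1)*(3 + (-1 + 1)))**2 = ((23 + 22*4) + 0*(3 + 0))**2 = ((23 + 88) + 0*3)**2 = (111 + 0)**2 = 111**2 = 12321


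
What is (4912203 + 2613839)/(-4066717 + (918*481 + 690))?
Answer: -7526042/3624469 ≈ -2.0765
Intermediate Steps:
(4912203 + 2613839)/(-4066717 + (918*481 + 690)) = 7526042/(-4066717 + (441558 + 690)) = 7526042/(-4066717 + 442248) = 7526042/(-3624469) = 7526042*(-1/3624469) = -7526042/3624469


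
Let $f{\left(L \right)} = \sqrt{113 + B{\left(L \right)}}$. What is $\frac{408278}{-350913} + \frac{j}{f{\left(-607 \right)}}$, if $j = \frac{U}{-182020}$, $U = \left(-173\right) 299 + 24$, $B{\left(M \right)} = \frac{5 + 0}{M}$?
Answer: $- \frac{408278}{350913} + \frac{51703 \sqrt{41631702}}{12484023720} \approx -1.1368$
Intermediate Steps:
$B{\left(M \right)} = \frac{5}{M}$
$U = -51703$ ($U = -51727 + 24 = -51703$)
$f{\left(L \right)} = \sqrt{113 + \frac{5}{L}}$
$j = \frac{51703}{182020}$ ($j = - \frac{51703}{-182020} = \left(-51703\right) \left(- \frac{1}{182020}\right) = \frac{51703}{182020} \approx 0.28405$)
$\frac{408278}{-350913} + \frac{j}{f{\left(-607 \right)}} = \frac{408278}{-350913} + \frac{51703}{182020 \sqrt{113 + \frac{5}{-607}}} = 408278 \left(- \frac{1}{350913}\right) + \frac{51703}{182020 \sqrt{113 + 5 \left(- \frac{1}{607}\right)}} = - \frac{408278}{350913} + \frac{51703}{182020 \sqrt{113 - \frac{5}{607}}} = - \frac{408278}{350913} + \frac{51703}{182020 \sqrt{\frac{68586}{607}}} = - \frac{408278}{350913} + \frac{51703}{182020 \frac{\sqrt{41631702}}{607}} = - \frac{408278}{350913} + \frac{51703 \frac{\sqrt{41631702}}{68586}}{182020} = - \frac{408278}{350913} + \frac{51703 \sqrt{41631702}}{12484023720}$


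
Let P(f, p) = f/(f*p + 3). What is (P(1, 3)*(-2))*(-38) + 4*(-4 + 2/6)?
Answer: -2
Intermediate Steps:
P(f, p) = f/(3 + f*p)
(P(1, 3)*(-2))*(-38) + 4*(-4 + 2/6) = ((1/(3 + 1*3))*(-2))*(-38) + 4*(-4 + 2/6) = ((1/(3 + 3))*(-2))*(-38) + 4*(-4 + 2*(1/6)) = ((1/6)*(-2))*(-38) + 4*(-4 + 1/3) = ((1*(1/6))*(-2))*(-38) + 4*(-11/3) = ((1/6)*(-2))*(-38) - 44/3 = -1/3*(-38) - 44/3 = 38/3 - 44/3 = -2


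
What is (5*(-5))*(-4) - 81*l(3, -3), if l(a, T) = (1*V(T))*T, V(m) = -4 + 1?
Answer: -629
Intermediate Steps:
V(m) = -3
l(a, T) = -3*T (l(a, T) = (1*(-3))*T = -3*T)
(5*(-5))*(-4) - 81*l(3, -3) = (5*(-5))*(-4) - (-243)*(-3) = -25*(-4) - 81*9 = 100 - 729 = -629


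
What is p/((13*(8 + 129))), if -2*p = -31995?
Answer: 31995/3562 ≈ 8.9823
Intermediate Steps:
p = 31995/2 (p = -½*(-31995) = 31995/2 ≈ 15998.)
p/((13*(8 + 129))) = 31995/(2*((13*(8 + 129)))) = 31995/(2*((13*137))) = (31995/2)/1781 = (31995/2)*(1/1781) = 31995/3562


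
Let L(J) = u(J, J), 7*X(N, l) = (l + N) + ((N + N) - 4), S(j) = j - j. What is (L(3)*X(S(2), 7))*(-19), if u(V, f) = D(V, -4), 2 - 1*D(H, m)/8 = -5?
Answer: -456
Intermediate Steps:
D(H, m) = 56 (D(H, m) = 16 - 8*(-5) = 16 + 40 = 56)
S(j) = 0
u(V, f) = 56
X(N, l) = -4/7 + l/7 + 3*N/7 (X(N, l) = ((l + N) + ((N + N) - 4))/7 = ((N + l) + (2*N - 4))/7 = ((N + l) + (-4 + 2*N))/7 = (-4 + l + 3*N)/7 = -4/7 + l/7 + 3*N/7)
L(J) = 56
(L(3)*X(S(2), 7))*(-19) = (56*(-4/7 + (⅐)*7 + (3/7)*0))*(-19) = (56*(-4/7 + 1 + 0))*(-19) = (56*(3/7))*(-19) = 24*(-19) = -456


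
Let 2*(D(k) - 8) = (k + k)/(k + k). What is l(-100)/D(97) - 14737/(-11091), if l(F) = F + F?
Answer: -4185871/188547 ≈ -22.201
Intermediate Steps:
D(k) = 17/2 (D(k) = 8 + ((k + k)/(k + k))/2 = 8 + ((2*k)/((2*k)))/2 = 8 + ((2*k)*(1/(2*k)))/2 = 8 + (½)*1 = 8 + ½ = 17/2)
l(F) = 2*F
l(-100)/D(97) - 14737/(-11091) = (2*(-100))/(17/2) - 14737/(-11091) = -200*2/17 - 14737*(-1/11091) = -400/17 + 14737/11091 = -4185871/188547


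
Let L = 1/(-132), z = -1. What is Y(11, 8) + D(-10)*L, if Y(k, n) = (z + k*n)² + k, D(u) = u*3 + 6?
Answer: 83382/11 ≈ 7580.2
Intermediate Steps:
D(u) = 6 + 3*u (D(u) = 3*u + 6 = 6 + 3*u)
Y(k, n) = k + (-1 + k*n)² (Y(k, n) = (-1 + k*n)² + k = k + (-1 + k*n)²)
L = -1/132 ≈ -0.0075758
Y(11, 8) + D(-10)*L = (11 + (-1 + 11*8)²) + (6 + 3*(-10))*(-1/132) = (11 + (-1 + 88)²) + (6 - 30)*(-1/132) = (11 + 87²) - 24*(-1/132) = (11 + 7569) + 2/11 = 7580 + 2/11 = 83382/11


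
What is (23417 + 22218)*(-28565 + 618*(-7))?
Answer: -1500980785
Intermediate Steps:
(23417 + 22218)*(-28565 + 618*(-7)) = 45635*(-28565 - 4326) = 45635*(-32891) = -1500980785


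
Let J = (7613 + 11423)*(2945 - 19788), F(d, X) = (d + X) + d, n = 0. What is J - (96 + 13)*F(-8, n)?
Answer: -320621604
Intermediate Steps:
F(d, X) = X + 2*d (F(d, X) = (X + d) + d = X + 2*d)
J = -320623348 (J = 19036*(-16843) = -320623348)
J - (96 + 13)*F(-8, n) = -320623348 - (96 + 13)*(0 + 2*(-8)) = -320623348 - 109*(0 - 16) = -320623348 - 109*(-16) = -320623348 - 1*(-1744) = -320623348 + 1744 = -320621604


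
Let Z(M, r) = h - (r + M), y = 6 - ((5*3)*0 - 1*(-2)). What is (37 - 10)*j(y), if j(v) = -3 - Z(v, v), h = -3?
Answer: 216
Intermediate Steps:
y = 4 (y = 6 - (15*0 + 2) = 6 - (0 + 2) = 6 - 1*2 = 6 - 2 = 4)
Z(M, r) = -3 - M - r (Z(M, r) = -3 - (r + M) = -3 - (M + r) = -3 + (-M - r) = -3 - M - r)
j(v) = 2*v (j(v) = -3 - (-3 - v - v) = -3 - (-3 - 2*v) = -3 + (3 + 2*v) = 2*v)
(37 - 10)*j(y) = (37 - 10)*(2*4) = 27*8 = 216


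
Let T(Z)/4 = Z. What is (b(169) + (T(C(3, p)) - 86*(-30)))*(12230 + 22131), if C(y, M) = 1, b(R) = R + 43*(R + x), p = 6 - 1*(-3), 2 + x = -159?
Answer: 106416017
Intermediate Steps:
x = -161 (x = -2 - 159 = -161)
p = 9 (p = 6 + 3 = 9)
b(R) = -6923 + 44*R (b(R) = R + 43*(R - 161) = R + 43*(-161 + R) = R + (-6923 + 43*R) = -6923 + 44*R)
T(Z) = 4*Z
(b(169) + (T(C(3, p)) - 86*(-30)))*(12230 + 22131) = ((-6923 + 44*169) + (4*1 - 86*(-30)))*(12230 + 22131) = ((-6923 + 7436) + (4 + 2580))*34361 = (513 + 2584)*34361 = 3097*34361 = 106416017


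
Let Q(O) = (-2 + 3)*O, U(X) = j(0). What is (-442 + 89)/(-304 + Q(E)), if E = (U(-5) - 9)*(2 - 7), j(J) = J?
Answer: 353/259 ≈ 1.3629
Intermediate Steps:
U(X) = 0
E = 45 (E = (0 - 9)*(2 - 7) = -9*(-5) = 45)
Q(O) = O (Q(O) = 1*O = O)
(-442 + 89)/(-304 + Q(E)) = (-442 + 89)/(-304 + 45) = -353/(-259) = -353*(-1/259) = 353/259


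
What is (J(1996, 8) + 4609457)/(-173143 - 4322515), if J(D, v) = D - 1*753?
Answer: -2305350/2247829 ≈ -1.0256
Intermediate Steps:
J(D, v) = -753 + D (J(D, v) = D - 753 = -753 + D)
(J(1996, 8) + 4609457)/(-173143 - 4322515) = ((-753 + 1996) + 4609457)/(-173143 - 4322515) = (1243 + 4609457)/(-4495658) = 4610700*(-1/4495658) = -2305350/2247829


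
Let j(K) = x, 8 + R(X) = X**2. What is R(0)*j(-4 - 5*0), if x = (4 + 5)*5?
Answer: -360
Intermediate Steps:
x = 45 (x = 9*5 = 45)
R(X) = -8 + X**2
j(K) = 45
R(0)*j(-4 - 5*0) = (-8 + 0**2)*45 = (-8 + 0)*45 = -8*45 = -360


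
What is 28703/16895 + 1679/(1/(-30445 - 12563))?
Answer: -1219995219937/16895 ≈ -7.2210e+7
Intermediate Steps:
28703/16895 + 1679/(1/(-30445 - 12563)) = 28703*(1/16895) + 1679/(1/(-43008)) = 28703/16895 + 1679/(-1/43008) = 28703/16895 + 1679*(-43008) = 28703/16895 - 72210432 = -1219995219937/16895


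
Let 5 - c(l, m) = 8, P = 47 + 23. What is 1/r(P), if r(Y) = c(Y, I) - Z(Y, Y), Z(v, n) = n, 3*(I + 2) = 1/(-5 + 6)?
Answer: -1/73 ≈ -0.013699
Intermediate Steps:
I = -5/3 (I = -2 + 1/(3*(-5 + 6)) = -2 + (1/3)/1 = -2 + (1/3)*1 = -2 + 1/3 = -5/3 ≈ -1.6667)
P = 70
c(l, m) = -3 (c(l, m) = 5 - 1*8 = 5 - 8 = -3)
r(Y) = -3 - Y
1/r(P) = 1/(-3 - 1*70) = 1/(-3 - 70) = 1/(-73) = -1/73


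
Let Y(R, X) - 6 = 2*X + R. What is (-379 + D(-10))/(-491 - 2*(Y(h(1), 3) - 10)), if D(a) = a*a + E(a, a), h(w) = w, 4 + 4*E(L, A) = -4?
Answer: 281/497 ≈ 0.56539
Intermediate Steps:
E(L, A) = -2 (E(L, A) = -1 + (¼)*(-4) = -1 - 1 = -2)
D(a) = -2 + a² (D(a) = a*a - 2 = a² - 2 = -2 + a²)
Y(R, X) = 6 + R + 2*X (Y(R, X) = 6 + (2*X + R) = 6 + (R + 2*X) = 6 + R + 2*X)
(-379 + D(-10))/(-491 - 2*(Y(h(1), 3) - 10)) = (-379 + (-2 + (-10)²))/(-491 - 2*((6 + 1 + 2*3) - 10)) = (-379 + (-2 + 100))/(-491 - 2*((6 + 1 + 6) - 10)) = (-379 + 98)/(-491 - 2*(13 - 10)) = -281/(-491 - 2*3) = -281/(-491 - 6) = -281/(-497) = -281*(-1/497) = 281/497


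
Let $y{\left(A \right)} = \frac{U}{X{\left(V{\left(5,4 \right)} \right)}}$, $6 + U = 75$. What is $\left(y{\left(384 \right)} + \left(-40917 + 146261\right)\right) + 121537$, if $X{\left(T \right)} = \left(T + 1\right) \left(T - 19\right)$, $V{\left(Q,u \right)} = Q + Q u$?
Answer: $\frac{11797835}{52} \approx 2.2688 \cdot 10^{5}$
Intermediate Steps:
$X{\left(T \right)} = \left(1 + T\right) \left(-19 + T\right)$
$U = 69$ ($U = -6 + 75 = 69$)
$y{\left(A \right)} = \frac{23}{52}$ ($y{\left(A \right)} = \frac{69}{-19 + \left(5 \left(1 + 4\right)\right)^{2} - 18 \cdot 5 \left(1 + 4\right)} = \frac{69}{-19 + \left(5 \cdot 5\right)^{2} - 18 \cdot 5 \cdot 5} = \frac{69}{-19 + 25^{2} - 450} = \frac{69}{-19 + 625 - 450} = \frac{69}{156} = 69 \cdot \frac{1}{156} = \frac{23}{52}$)
$\left(y{\left(384 \right)} + \left(-40917 + 146261\right)\right) + 121537 = \left(\frac{23}{52} + \left(-40917 + 146261\right)\right) + 121537 = \left(\frac{23}{52} + 105344\right) + 121537 = \frac{5477911}{52} + 121537 = \frac{11797835}{52}$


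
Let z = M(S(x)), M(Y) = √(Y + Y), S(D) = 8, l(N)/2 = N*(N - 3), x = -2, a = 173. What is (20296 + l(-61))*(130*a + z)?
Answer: 632171376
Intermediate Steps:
l(N) = 2*N*(-3 + N) (l(N) = 2*(N*(N - 3)) = 2*(N*(-3 + N)) = 2*N*(-3 + N))
M(Y) = √2*√Y (M(Y) = √(2*Y) = √2*√Y)
z = 4 (z = √2*√8 = √2*(2*√2) = 4)
(20296 + l(-61))*(130*a + z) = (20296 + 2*(-61)*(-3 - 61))*(130*173 + 4) = (20296 + 2*(-61)*(-64))*(22490 + 4) = (20296 + 7808)*22494 = 28104*22494 = 632171376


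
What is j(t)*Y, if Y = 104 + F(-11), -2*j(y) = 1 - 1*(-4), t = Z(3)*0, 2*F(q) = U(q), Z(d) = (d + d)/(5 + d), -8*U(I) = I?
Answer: -8375/32 ≈ -261.72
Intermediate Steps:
U(I) = -I/8
Z(d) = 2*d/(5 + d) (Z(d) = (2*d)/(5 + d) = 2*d/(5 + d))
F(q) = -q/16 (F(q) = (-q/8)/2 = -q/16)
t = 0 (t = (2*3/(5 + 3))*0 = (2*3/8)*0 = (2*3*(1/8))*0 = (3/4)*0 = 0)
j(y) = -5/2 (j(y) = -(1 - 1*(-4))/2 = -(1 + 4)/2 = -1/2*5 = -5/2)
Y = 1675/16 (Y = 104 - 1/16*(-11) = 104 + 11/16 = 1675/16 ≈ 104.69)
j(t)*Y = -5/2*1675/16 = -8375/32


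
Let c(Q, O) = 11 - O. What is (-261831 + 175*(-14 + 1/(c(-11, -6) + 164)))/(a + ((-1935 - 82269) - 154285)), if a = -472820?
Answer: 47834686/128746929 ≈ 0.37154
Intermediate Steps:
(-261831 + 175*(-14 + 1/(c(-11, -6) + 164)))/(a + ((-1935 - 82269) - 154285)) = (-261831 + 175*(-14 + 1/((11 - 1*(-6)) + 164)))/(-472820 + ((-1935 - 82269) - 154285)) = (-261831 + 175*(-14 + 1/((11 + 6) + 164)))/(-472820 + (-84204 - 154285)) = (-261831 + 175*(-14 + 1/(17 + 164)))/(-472820 - 238489) = (-261831 + 175*(-14 + 1/181))/(-711309) = (-261831 + 175*(-14 + 1/181))*(-1/711309) = (-261831 + 175*(-2533/181))*(-1/711309) = (-261831 - 443275/181)*(-1/711309) = -47834686/181*(-1/711309) = 47834686/128746929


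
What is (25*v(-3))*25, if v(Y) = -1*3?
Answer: -1875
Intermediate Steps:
v(Y) = -3
(25*v(-3))*25 = (25*(-3))*25 = -75*25 = -1875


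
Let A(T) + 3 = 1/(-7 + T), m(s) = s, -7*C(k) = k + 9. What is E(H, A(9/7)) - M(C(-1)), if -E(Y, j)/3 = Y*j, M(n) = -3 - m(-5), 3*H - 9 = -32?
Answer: -3001/40 ≈ -75.025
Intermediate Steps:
C(k) = -9/7 - k/7 (C(k) = -(k + 9)/7 = -(9 + k)/7 = -9/7 - k/7)
A(T) = -3 + 1/(-7 + T)
H = -23/3 (H = 3 + (⅓)*(-32) = 3 - 32/3 = -23/3 ≈ -7.6667)
M(n) = 2 (M(n) = -3 - 1*(-5) = -3 + 5 = 2)
E(Y, j) = -3*Y*j
E(H, A(9/7)) - M(C(-1)) = -3*(-23/3)*(22 - 27/7)/(-7 + 9/7) - 1*2 = -3*(-23/3)*(22 - 27/7)/(-7 + 9*(⅐)) - 2 = -3*(-23/3)*(22 - 3*9/7)/(-7 + 9/7) - 2 = -3*(-23/3)*(22 - 27/7)/(-40/7) - 2 = -3*(-23/3)*(-7/40*127/7) - 2 = -3*(-23/3)*(-127/40) - 2 = -2921/40 - 2 = -3001/40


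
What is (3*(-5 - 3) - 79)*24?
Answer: -2472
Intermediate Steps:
(3*(-5 - 3) - 79)*24 = (3*(-8) - 79)*24 = (-24 - 79)*24 = -103*24 = -2472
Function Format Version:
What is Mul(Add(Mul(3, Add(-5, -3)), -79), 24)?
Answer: -2472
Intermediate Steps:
Mul(Add(Mul(3, Add(-5, -3)), -79), 24) = Mul(Add(Mul(3, -8), -79), 24) = Mul(Add(-24, -79), 24) = Mul(-103, 24) = -2472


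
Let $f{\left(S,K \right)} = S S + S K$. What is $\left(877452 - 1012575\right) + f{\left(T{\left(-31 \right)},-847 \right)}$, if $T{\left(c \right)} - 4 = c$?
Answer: $-111525$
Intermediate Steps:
$T{\left(c \right)} = 4 + c$
$f{\left(S,K \right)} = S^{2} + K S$
$\left(877452 - 1012575\right) + f{\left(T{\left(-31 \right)},-847 \right)} = \left(877452 - 1012575\right) + \left(4 - 31\right) \left(-847 + \left(4 - 31\right)\right) = -135123 - 27 \left(-847 - 27\right) = -135123 - -23598 = -135123 + 23598 = -111525$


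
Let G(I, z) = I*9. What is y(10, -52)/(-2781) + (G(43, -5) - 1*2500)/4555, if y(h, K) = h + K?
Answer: -1894981/4222485 ≈ -0.44878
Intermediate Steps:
G(I, z) = 9*I
y(h, K) = K + h
y(10, -52)/(-2781) + (G(43, -5) - 1*2500)/4555 = (-52 + 10)/(-2781) + (9*43 - 1*2500)/4555 = -42*(-1/2781) + (387 - 2500)*(1/4555) = 14/927 - 2113*1/4555 = 14/927 - 2113/4555 = -1894981/4222485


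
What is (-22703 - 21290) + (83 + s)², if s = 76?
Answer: -18712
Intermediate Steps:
(-22703 - 21290) + (83 + s)² = (-22703 - 21290) + (83 + 76)² = -43993 + 159² = -43993 + 25281 = -18712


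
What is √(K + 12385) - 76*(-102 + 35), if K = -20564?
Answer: 5092 + I*√8179 ≈ 5092.0 + 90.438*I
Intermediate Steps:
√(K + 12385) - 76*(-102 + 35) = √(-20564 + 12385) - 76*(-102 + 35) = √(-8179) - 76*(-67) = I*√8179 - 1*(-5092) = I*√8179 + 5092 = 5092 + I*√8179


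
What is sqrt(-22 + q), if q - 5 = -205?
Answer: I*sqrt(222) ≈ 14.9*I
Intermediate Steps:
q = -200 (q = 5 - 205 = -200)
sqrt(-22 + q) = sqrt(-22 - 200) = sqrt(-222) = I*sqrt(222)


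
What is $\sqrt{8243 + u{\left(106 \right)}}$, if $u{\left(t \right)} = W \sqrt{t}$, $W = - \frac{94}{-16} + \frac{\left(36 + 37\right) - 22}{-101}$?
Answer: $\frac{\sqrt{1345389488 + 876478 \sqrt{106}}}{404} \approx 91.095$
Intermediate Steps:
$W = \frac{4339}{808}$ ($W = \left(-94\right) \left(- \frac{1}{16}\right) + \left(73 - 22\right) \left(- \frac{1}{101}\right) = \frac{47}{8} + 51 \left(- \frac{1}{101}\right) = \frac{47}{8} - \frac{51}{101} = \frac{4339}{808} \approx 5.37$)
$u{\left(t \right)} = \frac{4339 \sqrt{t}}{808}$
$\sqrt{8243 + u{\left(106 \right)}} = \sqrt{8243 + \frac{4339 \sqrt{106}}{808}}$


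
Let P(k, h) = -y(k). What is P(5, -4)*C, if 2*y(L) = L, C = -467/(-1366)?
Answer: -2335/2732 ≈ -0.85468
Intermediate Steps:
C = 467/1366 (C = -467*(-1/1366) = 467/1366 ≈ 0.34187)
y(L) = L/2
P(k, h) = -k/2
P(5, -4)*C = -½*5*(467/1366) = -5/2*467/1366 = -2335/2732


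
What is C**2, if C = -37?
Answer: 1369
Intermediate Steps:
C**2 = (-37)**2 = 1369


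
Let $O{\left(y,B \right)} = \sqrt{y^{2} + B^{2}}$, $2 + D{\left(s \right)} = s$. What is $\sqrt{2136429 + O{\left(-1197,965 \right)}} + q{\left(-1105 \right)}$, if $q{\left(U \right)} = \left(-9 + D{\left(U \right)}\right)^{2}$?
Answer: $1245456 + \sqrt{2136429 + \sqrt{2364034}} \approx 1.2469 \cdot 10^{6}$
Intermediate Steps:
$D{\left(s \right)} = -2 + s$
$O{\left(y,B \right)} = \sqrt{B^{2} + y^{2}}$
$q{\left(U \right)} = \left(-11 + U\right)^{2}$ ($q{\left(U \right)} = \left(-9 + \left(-2 + U\right)\right)^{2} = \left(-11 + U\right)^{2}$)
$\sqrt{2136429 + O{\left(-1197,965 \right)}} + q{\left(-1105 \right)} = \sqrt{2136429 + \sqrt{965^{2} + \left(-1197\right)^{2}}} + \left(-11 - 1105\right)^{2} = \sqrt{2136429 + \sqrt{931225 + 1432809}} + \left(-1116\right)^{2} = \sqrt{2136429 + \sqrt{2364034}} + 1245456 = 1245456 + \sqrt{2136429 + \sqrt{2364034}}$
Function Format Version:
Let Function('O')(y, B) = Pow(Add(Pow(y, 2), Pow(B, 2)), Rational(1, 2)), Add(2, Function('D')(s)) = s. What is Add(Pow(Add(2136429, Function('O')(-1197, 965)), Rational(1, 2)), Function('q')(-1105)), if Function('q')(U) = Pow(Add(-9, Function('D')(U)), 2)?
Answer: Add(1245456, Pow(Add(2136429, Pow(2364034, Rational(1, 2))), Rational(1, 2))) ≈ 1.2469e+6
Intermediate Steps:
Function('D')(s) = Add(-2, s)
Function('O')(y, B) = Pow(Add(Pow(B, 2), Pow(y, 2)), Rational(1, 2))
Function('q')(U) = Pow(Add(-11, U), 2) (Function('q')(U) = Pow(Add(-9, Add(-2, U)), 2) = Pow(Add(-11, U), 2))
Add(Pow(Add(2136429, Function('O')(-1197, 965)), Rational(1, 2)), Function('q')(-1105)) = Add(Pow(Add(2136429, Pow(Add(Pow(965, 2), Pow(-1197, 2)), Rational(1, 2))), Rational(1, 2)), Pow(Add(-11, -1105), 2)) = Add(Pow(Add(2136429, Pow(Add(931225, 1432809), Rational(1, 2))), Rational(1, 2)), Pow(-1116, 2)) = Add(Pow(Add(2136429, Pow(2364034, Rational(1, 2))), Rational(1, 2)), 1245456) = Add(1245456, Pow(Add(2136429, Pow(2364034, Rational(1, 2))), Rational(1, 2)))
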